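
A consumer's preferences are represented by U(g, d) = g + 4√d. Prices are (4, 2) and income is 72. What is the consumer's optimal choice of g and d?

MU_g = 1, MU_d = 4/(2√d).
MRS = 1 ÷ (4/(2√d)).
Tangency: set MRS = p_g/p_d = 4/2 = 2.
MRS depends only on d: 0.5·√d = 2 ⇒ √d = 2/0.5 = 4 ⇒ d* = 16.
From the budget, 4·g = 72 − 2·16 = 40, so g* = 10.

g* = 10, d* = 16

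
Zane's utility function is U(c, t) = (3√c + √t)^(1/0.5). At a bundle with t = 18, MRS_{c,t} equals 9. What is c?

For CES with ρ = 0.5, MRS = (3/1)·√(t/c).
Setting (3/1)·√(18/c) = 9 gives √(18/c) = 3, so 18/c = 9 and c = 2.

c = 2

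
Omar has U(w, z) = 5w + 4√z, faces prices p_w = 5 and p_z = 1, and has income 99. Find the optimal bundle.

w* = 19, z* = 4

MU_w = 5, MU_z = 4/(2√z).
MRS = 5 ÷ (4/(2√z)).
Tangency: set MRS = p_w/p_z = 5/1 = 5.
MRS depends only on z: 2.5·√z = 5 ⇒ √z = 5/2.5 = 2 ⇒ z* = 4.
From the budget, 5·w = 99 − 1·4 = 95, so w* = 19.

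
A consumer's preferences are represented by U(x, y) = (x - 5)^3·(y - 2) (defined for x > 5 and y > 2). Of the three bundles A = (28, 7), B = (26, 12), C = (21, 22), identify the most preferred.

Bundle B

Evaluate utility at each bundle:
U(A) = 60835.
U(B) = 92610.
U(C) = 81920.
Highest utility is B, so B ≻ C ≻ A.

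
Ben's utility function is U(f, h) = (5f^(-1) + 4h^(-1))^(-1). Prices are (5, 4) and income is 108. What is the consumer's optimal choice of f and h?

f* = 12, h* = 12

For CES with ρ = -1, MRS = (5/4)·(h/f)^2.
Tangency: set MRS = p_f/p_h = 5/4 = 1.25.
So (h/f)^2 = 1; taking the square root, h/f = 1, i.e. h = f.
Substitute into the budget 5·f + 4·h = 108: 9·f = 108, so f* = 12 and h* = 12.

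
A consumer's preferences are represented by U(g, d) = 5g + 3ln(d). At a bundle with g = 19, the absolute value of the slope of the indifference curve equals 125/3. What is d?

MU_g = 5, MU_d = 3/d.
MRS = 5 ÷ (3/d).
MRS depends only on d: (5/3)·d = 125/3 ⇒ d = (125/3)/(5/3) = 25.

d = 25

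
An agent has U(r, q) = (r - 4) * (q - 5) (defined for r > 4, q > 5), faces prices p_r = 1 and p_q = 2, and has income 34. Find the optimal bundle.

MU_r = (q−5), MU_q = (r−4).
MRS = (q−5)/(r−4).
Tangency: set MRS = p_r/p_q = 1/2 = 0.5.
So (q − 5)/(r − 4) = 0.5, i.e. (q − 5) = 0.5·(r − 4).
Rewrite the budget in excess-of-subsistence terms: 1·(r − 4) + 2·(q − 5) = 34 − 1·4 − 2·5 = 20.
Substituting, 2·(r − 4) = 20, so r − 4 = 10 and r* = 14.
Then q − 5 = 0.5·10 = 5, so q* = 10.

r* = 14, q* = 10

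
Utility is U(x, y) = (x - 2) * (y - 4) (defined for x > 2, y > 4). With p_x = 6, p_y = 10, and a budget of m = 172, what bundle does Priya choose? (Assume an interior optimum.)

x* = 12, y* = 10

MU_x = (y−4), MU_y = (x−2).
MRS = (y−4)/(x−2).
Tangency: set MRS = p_x/p_y = 6/10 = 0.6.
So (y − 4)/(x − 2) = 0.6, i.e. (y − 4) = 0.6·(x − 2).
Rewrite the budget in excess-of-subsistence terms: 6·(x − 2) + 10·(y − 4) = 172 − 6·2 − 10·4 = 120.
Substituting, 12·(x − 2) = 120, so x − 2 = 10 and x* = 12.
Then y − 4 = 0.6·10 = 6, so y* = 10.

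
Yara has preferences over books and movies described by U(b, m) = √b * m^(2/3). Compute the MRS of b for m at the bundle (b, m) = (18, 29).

MRS = 29/24

MU_b = 0.5·b^(-0.5)·m^(2/3) and MU_m = 2/3·√b·m^(-1/3).
MRS = MU_b/MU_m = (0.75)·m/b.
At (18, 29): MRS = 29/24.
The indifference curve has slope −29/24 at this bundle.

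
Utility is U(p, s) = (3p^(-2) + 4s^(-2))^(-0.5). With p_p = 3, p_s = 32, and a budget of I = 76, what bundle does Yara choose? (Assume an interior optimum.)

For CES with ρ = -2, MRS = (3/4)·(s/p)^3.
Tangency: set MRS = p_p/p_s = 3/32.
So (s/p)^3 = 0.125; taking the cube root, s/p = 0.5, i.e. s = 0.5·p.
Substitute into the budget 3·p + 32·s = 76: 19·p = 76, so p* = 4 and s* = 0.5·4 = 2.

p* = 4, s* = 2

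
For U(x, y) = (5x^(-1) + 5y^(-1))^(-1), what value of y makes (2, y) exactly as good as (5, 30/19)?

y = 3

U depends on (x, y) only through S = 5x^(-1) + 5y^(-1), so equal utility means equal S. At (5, 30/19): S = 25/6.
With x = 2: 5·2^(-1) = 2.5, so 5y^(-1) = 25/6 − 2.5 = 5/3, i.e. y^(-1) = 1/3.
Hence y = 1/(1/3) = 3.
Check: U(2, 3) = 0.24.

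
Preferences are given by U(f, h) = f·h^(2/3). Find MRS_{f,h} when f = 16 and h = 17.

MRS = 51/32

MU_f = h^(2/3) and MU_h = 2/3·f·h^(-1/3).
MRS = MU_f/MU_h = (1.5)·h/f.
At (16, 17): MRS = 51/32.
So at (16, 17) the consumer would give up 51/32 units of h for one more unit of f.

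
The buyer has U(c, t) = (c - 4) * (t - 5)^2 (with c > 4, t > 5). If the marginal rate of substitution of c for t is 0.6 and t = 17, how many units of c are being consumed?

c = 14

MU_c = (t−5)^2, MU_t = 2·(c−4)·(t−5).
MRS = (1/2)·(t−5)/(c−4).
Substitute t = 17: MRS = 6/(c − 4). Setting this equal to 0.6 gives c − 4 = 6/0.6 = 10, so c = 14.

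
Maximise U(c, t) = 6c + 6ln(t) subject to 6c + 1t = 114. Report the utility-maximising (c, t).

MU_c = 6, MU_t = 6/t.
MRS = 6 ÷ (6/t).
Tangency: set MRS = p_c/p_t = 6/1 = 6.
MRS depends only on t: t = 6 ⇒ t* = 6.
From the budget, 6·c = 114 − 1·6 = 108, so c* = 18.

c* = 18, t* = 6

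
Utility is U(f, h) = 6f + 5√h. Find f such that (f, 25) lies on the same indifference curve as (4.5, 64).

U(4.5, 64) = 67.
Set U(f, 25) = 67 and solve.
With h = 25: √25 = 5, so 6f = 67 − 5·5 = 42 and f = 7.
Check: U(7, 25) = 67.

f = 7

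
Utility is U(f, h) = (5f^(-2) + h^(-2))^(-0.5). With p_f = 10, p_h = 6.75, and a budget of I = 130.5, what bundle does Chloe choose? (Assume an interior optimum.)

For CES with ρ = -2, MRS = (5/1)·(h/f)^3.
Tangency: set MRS = p_f/p_h = 10/6.75 = 40/27.
So (h/f)^3 = 8/27; taking the cube root, h/f = 2/3, i.e. h = (2/3)·f.
Substitute into the budget 10·f + 6.75·h = 130.5: 14.5·f = 130.5, so f* = 9 and h* = (2/3)·9 = 6.

f* = 9, h* = 6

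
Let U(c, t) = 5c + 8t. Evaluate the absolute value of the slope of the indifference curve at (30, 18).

MRS = 0.625

MU_c = 5, MU_t = 8, so MRS = 5/8 = 0.625 at every bundle.
At (30, 18): MRS = 0.625.
That is, one extra unit of c is worth 0.625 units of t at the margin.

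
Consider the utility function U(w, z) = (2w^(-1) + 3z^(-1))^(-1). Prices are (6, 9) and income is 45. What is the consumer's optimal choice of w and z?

w* = 3, z* = 3

For CES with ρ = -1, MRS = (2/3)·(z/w)^2.
Tangency: set MRS = p_w/p_z = 6/9 = 2/3.
So (z/w)^2 = 1; taking the square root, z/w = 1, i.e. z = w.
Substitute into the budget 6·w + 9·z = 45: 15·w = 45, so w* = 3 and z* = 3.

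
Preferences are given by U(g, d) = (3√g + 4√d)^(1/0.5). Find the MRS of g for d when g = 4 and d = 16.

MRS = 1.5

For CES with ρ = 0.5, MRS = (3/4)·√(d/g).
At (4, 16): MRS = 1.5.
The indifference curve has slope −1.5 at this bundle.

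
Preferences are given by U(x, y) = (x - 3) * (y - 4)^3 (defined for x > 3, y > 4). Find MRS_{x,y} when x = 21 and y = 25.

MU_x = (y−4)^3, MU_y = 3·(x−3)·(y−4)^2.
MRS = (1/3)·(y−4)/(x−3).
At (21, 25): MRS = 7/18.
That is, one extra unit of x is worth 7/18 units of y at the margin.

MRS = 7/18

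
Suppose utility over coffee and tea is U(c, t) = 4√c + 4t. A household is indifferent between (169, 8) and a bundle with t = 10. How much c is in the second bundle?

U(169, 8) = 84.
Set U(c, 10) = 84 and solve.
With t = 10: 4√c = 84 − 4·10 = 44, so √c = 11 and c = 121.
Check: U(121, 10) = 84.

c = 121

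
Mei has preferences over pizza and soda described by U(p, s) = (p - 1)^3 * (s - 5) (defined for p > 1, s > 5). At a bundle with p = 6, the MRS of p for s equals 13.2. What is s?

MU_p = 3·(p−1)^2·(s−5), MU_s = (p−1)^3.
MRS = (3/1)·(s−5)/(p−1).
Substitute p = 6: MRS = (s − 5)/(5/3). Setting this equal to 13.2 gives s − 5 = 13.2·(5/3) = 22, so s = 27.

s = 27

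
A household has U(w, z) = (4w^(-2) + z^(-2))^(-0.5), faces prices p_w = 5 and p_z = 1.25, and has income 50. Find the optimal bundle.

For CES with ρ = -2, MRS = (4/1)·(z/w)^3.
Tangency: set MRS = p_w/p_z = 5/1.25 = 4.
So (z/w)^3 = 1; taking the cube root, z/w = 1, i.e. z = w.
Substitute into the budget 5·w + 1.25·z = 50: 6.25·w = 50, so w* = 8 and z* = 8.

w* = 8, z* = 8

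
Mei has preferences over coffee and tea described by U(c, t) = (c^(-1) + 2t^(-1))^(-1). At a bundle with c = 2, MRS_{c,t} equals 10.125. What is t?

t = 9

For CES with ρ = -1, MRS = (1/2)·(t/c)^2.
Setting (1/2)·(t/2)^2 = 10.125 gives (t/2)^2 = 20.25, so t/2 = 4.5 and t = 9.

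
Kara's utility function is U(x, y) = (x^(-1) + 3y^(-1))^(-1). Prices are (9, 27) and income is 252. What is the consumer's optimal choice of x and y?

For CES with ρ = -1, MRS = (1/3)·(y/x)^2.
Tangency: set MRS = p_x/p_y = 9/27 = 1/3.
So (y/x)^2 = 1; taking the square root, y/x = 1, i.e. y = x.
Substitute into the budget 9·x + 27·y = 252: 36·x = 252, so x* = 7 and y* = 7.

x* = 7, y* = 7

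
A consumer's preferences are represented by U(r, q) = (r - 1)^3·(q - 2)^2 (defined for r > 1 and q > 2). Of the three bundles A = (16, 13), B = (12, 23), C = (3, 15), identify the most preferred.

Evaluate utility at each bundle:
U(A) = 408375.
U(B) = 586971.
U(C) = 1352.
Highest utility is B, so B ≻ A ≻ C.

Bundle B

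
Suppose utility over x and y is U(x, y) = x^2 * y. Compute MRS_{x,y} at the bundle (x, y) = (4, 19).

MRS = 9.5

MU_x = 2·x·y and MU_y = x^2.
MRS = MU_x/MU_y = (2/1)·y/x.
At (4, 19): MRS = 9.5.
So at (4, 19) the consumer would give up 9.5 units of y for one more unit of x.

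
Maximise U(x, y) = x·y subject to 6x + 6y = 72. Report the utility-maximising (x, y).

x* = 6, y* = 6

MU_x = y and MU_y = x.
MRS = MU_x/MU_y = y/x.
Tangency: set MRS = p_x/p_y = 6/6 = 1.
So y/x = 1, i.e. y = x.
Substitute into the budget 6·x + 6·y = 72: 12·x = 72, so x* = 6.
Then y* = 6.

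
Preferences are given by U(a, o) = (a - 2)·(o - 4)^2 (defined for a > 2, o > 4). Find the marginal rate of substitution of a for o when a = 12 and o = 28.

MRS = 1.2

MU_a = (o−4)^2, MU_o = 2·(a−2)·(o−4).
MRS = (1/2)·(o−4)/(a−2).
At (12, 28): MRS = 1.2.
The indifference curve has slope −1.2 at this bundle.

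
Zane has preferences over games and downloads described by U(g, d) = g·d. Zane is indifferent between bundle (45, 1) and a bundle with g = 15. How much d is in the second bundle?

d = 3

U(45, 1) = 45.
Set U(15, d) = 45 and solve.
With g = 15: d = 45/15 = 3.
Check: U(15, 3) = 45.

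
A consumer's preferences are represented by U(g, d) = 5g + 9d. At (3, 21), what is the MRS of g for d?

MU_g = 5, MU_d = 9, so MRS = 5/9 at every bundle.
At (3, 21): MRS = 5/9.
So at (3, 21) the consumer would give up 5/9 units of d for one more unit of g.

MRS = 5/9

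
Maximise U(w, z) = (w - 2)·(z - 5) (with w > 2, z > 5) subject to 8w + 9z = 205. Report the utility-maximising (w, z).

MU_w = (z−5), MU_z = (w−2).
MRS = (z−5)/(w−2).
Tangency: set MRS = p_w/p_z = 8/9.
So (z − 5)/(w − 2) = 8/9, i.e. (z − 5) = (8/9)·(w − 2).
Rewrite the budget in excess-of-subsistence terms: 8·(w − 2) + 9·(z − 5) = 205 − 8·2 − 9·5 = 144.
Substituting, 16·(w − 2) = 144, so w − 2 = 9 and w* = 11.
Then z − 5 = (8/9)·9 = 8, so z* = 13.

w* = 11, z* = 13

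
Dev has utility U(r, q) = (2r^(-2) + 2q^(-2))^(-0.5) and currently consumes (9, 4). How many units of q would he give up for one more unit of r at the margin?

MRS = 64/729

For CES with ρ = -2, MRS = (q/r)^3.
At (9, 4): MRS = 64/729.
So at (9, 4) the consumer would give up 64/729 units of q for one more unit of r.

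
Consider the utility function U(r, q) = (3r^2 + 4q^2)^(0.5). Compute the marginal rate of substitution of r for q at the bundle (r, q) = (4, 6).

MRS = 0.5

For CES with ρ = 2, MRS = (3/4)·(q/r)^(-1).
At (4, 6): MRS = 0.5.
The indifference curve has slope −0.5 at this bundle.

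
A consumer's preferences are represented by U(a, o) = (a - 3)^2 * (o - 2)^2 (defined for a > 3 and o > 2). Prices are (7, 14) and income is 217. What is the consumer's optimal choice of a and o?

MU_a = 2·(a−3)·(o−2)^2, MU_o = 2·(a−3)^2·(o−2).
MRS = (o−2)/(a−3).
Tangency: set MRS = p_a/p_o = 7/14 = 0.5.
So (o − 2)/(a − 3) = 0.5, i.e. (o − 2) = 0.5·(a − 3).
Rewrite the budget in excess-of-subsistence terms: 7·(a − 3) + 14·(o − 2) = 217 − 7·3 − 14·2 = 168.
Substituting, 14·(a − 3) = 168, so a − 3 = 12 and a* = 15.
Then o − 2 = 0.5·12 = 6, so o* = 8.

a* = 15, o* = 8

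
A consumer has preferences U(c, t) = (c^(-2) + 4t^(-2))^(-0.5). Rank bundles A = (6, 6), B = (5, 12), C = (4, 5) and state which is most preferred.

Evaluate utility at each bundle:
U(A) = 2.683.
U(B) = 3.841.
U(C) = 2.120.
Highest utility is B, so B ≻ A ≻ C.

Bundle B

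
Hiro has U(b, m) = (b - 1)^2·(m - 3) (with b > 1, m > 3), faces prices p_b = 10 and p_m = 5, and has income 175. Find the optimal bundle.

b* = 11, m* = 13

MU_b = 2·(b−1)·(m−3), MU_m = (b−1)^2.
MRS = (2/1)·(m−3)/(b−1).
Tangency: set MRS = p_b/p_m = 10/5 = 2.
So (2/1)·(m − 3)/(b − 1) = 2, i.e. (m − 3) = (b − 1).
Rewrite the budget in excess-of-subsistence terms: 10·(b − 1) + 5·(m − 3) = 175 − 10·1 − 5·3 = 150.
Substituting, 15·(b − 1) = 150, so b − 1 = 10 and b* = 11.
Then m − 3 = 10, so m* = 13.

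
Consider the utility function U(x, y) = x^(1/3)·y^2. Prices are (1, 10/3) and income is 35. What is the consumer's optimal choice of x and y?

x* = 5, y* = 9

MU_x = 1/3·x^(-2/3)·y^2 and MU_y = 2·x^(1/3)·y.
MRS = MU_x/MU_y = (1/6)·y/x.
Tangency: set MRS = p_x/p_y = 1/(10/3) = 0.3.
So (1/6)·y/x = 0.3, i.e. y = 1.8·x.
Substitute into the budget 1·x + (10/3)·y = 35: 7·x = 35, so x* = 5.
Then y* = 1.8·5 = 9.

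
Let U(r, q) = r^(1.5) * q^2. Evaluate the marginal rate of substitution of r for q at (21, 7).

MU_r = 1.5·√r·q^2 and MU_q = 2·r^(1.5)·q.
MRS = MU_r/MU_q = (0.75)·q/r.
At (21, 7): MRS = 0.25.
So at (21, 7) the consumer would give up 0.25 units of q for one more unit of r.

MRS = 0.25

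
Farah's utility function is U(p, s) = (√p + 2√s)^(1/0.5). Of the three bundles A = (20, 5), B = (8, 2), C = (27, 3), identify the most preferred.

Evaluate utility at each bundle:
U(A) = 80.000.
U(B) = 32.000.
U(C) = 75.000.
Highest utility is A, so A ≻ C ≻ B.

Bundle A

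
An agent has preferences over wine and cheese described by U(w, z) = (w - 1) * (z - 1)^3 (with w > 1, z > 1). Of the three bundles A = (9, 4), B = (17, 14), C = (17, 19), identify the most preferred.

Evaluate utility at each bundle:
U(A) = 216.
U(B) = 35152.
U(C) = 93312.
Highest utility is C, so C ≻ B ≻ A.

Bundle C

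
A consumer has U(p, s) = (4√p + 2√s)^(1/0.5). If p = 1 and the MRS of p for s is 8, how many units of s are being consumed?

s = 16

For CES with ρ = 0.5, MRS = (4/2)·√(s/p).
Setting (4/2)·√(s/1) = 8 gives √(s/1) = 4, so s/1 = 16 and s = 16.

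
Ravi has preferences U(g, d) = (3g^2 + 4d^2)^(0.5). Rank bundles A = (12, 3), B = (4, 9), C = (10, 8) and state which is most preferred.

Bundle C

Evaluate utility at each bundle:
U(A) = 21.633.
U(B) = 19.287.
U(C) = 23.580.
Highest utility is C, so C ≻ A ≻ B.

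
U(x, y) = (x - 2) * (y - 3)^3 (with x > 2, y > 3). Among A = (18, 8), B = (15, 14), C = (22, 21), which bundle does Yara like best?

Bundle C

Evaluate utility at each bundle:
U(A) = 2000.
U(B) = 17303.
U(C) = 116640.
Highest utility is C, so C ≻ B ≻ A.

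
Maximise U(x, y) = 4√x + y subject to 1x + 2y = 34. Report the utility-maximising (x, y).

x* = 16, y* = 9

MU_x = 4/(2√x), MU_y = 1.
MRS = 4/(2√x) ÷ 1.
Tangency: set MRS = p_x/p_y = 1/2 = 0.5.
MRS depends only on x: 2/√x = 0.5 ⇒ √x = 2/0.5 = 4 ⇒ x* = 16.
From the budget, 2·y = 34 − 1·16 = 18, so y* = 9.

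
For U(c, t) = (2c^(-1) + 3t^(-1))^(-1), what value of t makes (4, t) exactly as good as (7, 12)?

t = 84

U depends on (c, t) only through S = 2c^(-1) + 3t^(-1), so equal utility means equal S. At (7, 12): S = 15/28.
With c = 4: 2·4^(-1) = 0.5, so 3t^(-1) = 15/28 − 0.5 = 1/28, i.e. t^(-1) = 1/84.
Hence t = 1/(1/84) = 84.
Check: U(4, 84) = 1.8667.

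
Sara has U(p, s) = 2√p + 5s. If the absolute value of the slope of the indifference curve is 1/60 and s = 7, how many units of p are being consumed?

p = 144

MU_p = 2/(2√p), MU_s = 5.
MRS = 2/(2√p) ÷ 5.
MRS depends only on p: 0.2/√p = 1/60 ⇒ √p = 0.2/(1/60) = 12 ⇒ p = 144.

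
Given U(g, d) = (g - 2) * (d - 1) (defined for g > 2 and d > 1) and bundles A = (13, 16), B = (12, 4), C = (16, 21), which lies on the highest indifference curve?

Bundle C

Evaluate utility at each bundle:
U(A) = 165.
U(B) = 30.
U(C) = 280.
Highest utility is C, so C ≻ A ≻ B.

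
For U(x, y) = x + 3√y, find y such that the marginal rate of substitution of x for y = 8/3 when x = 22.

MU_x = 1, MU_y = 3/(2√y).
MRS = 1 ÷ (3/(2√y)).
MRS depends only on y: (2/3)·√y = 8/3 ⇒ √y = (8/3)/(2/3) = 4 ⇒ y = 16.

y = 16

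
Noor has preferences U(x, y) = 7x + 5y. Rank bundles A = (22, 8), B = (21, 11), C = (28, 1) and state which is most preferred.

Bundle B

Evaluate utility at each bundle:
U(A) = 194.
U(B) = 202.
U(C) = 201.
Highest utility is B, so B ≻ C ≻ A.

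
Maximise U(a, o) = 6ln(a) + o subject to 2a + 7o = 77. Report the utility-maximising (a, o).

a* = 21, o* = 5

MU_a = 6/a, MU_o = 1.
MRS = 6/a ÷ 1.
Tangency: set MRS = p_a/p_o = 2/7.
MRS depends only on a: 6/a = 2/7 ⇒ a* = 6/(2/7) = 21.
From the budget, 7·o = 77 − 2·21 = 35, so o* = 5.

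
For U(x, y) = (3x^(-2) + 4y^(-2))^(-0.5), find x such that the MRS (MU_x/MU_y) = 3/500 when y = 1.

x = 5

For CES with ρ = -2, MRS = (3/4)·(y/x)^3.
Setting (3/4)·(1/x)^3 = 3/500 gives (1/x)^3 = 1/125, so 1/x = 0.2 and x = 5.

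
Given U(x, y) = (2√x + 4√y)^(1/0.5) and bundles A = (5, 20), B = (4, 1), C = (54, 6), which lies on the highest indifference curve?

Evaluate utility at each bundle:
U(A) = 500.000.
U(B) = 64.000.
U(C) = 600.000.
Highest utility is C, so C ≻ A ≻ B.

Bundle C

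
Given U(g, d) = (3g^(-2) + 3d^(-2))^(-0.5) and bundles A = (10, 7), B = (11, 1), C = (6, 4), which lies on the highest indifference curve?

Bundle A

Evaluate utility at each bundle:
U(A) = 3.311.
U(B) = 0.575.
U(C) = 1.922.
Highest utility is A, so A ≻ C ≻ B.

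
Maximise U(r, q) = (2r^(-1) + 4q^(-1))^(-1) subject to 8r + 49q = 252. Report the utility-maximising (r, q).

For CES with ρ = -1, MRS = (2/4)·(q/r)^2.
Tangency: set MRS = p_r/p_q = 8/49.
So (q/r)^2 = 16/49; taking the square root, q/r = 4/7, i.e. q = (4/7)·r.
Substitute into the budget 8·r + 49·q = 252: 36·r = 252, so r* = 7 and q* = (4/7)·7 = 4.

r* = 7, q* = 4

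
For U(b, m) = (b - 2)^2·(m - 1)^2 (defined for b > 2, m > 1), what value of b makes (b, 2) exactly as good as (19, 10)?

U(19, 10) = 23409.
Set U(b, 2) = 23409 and solve.
With m = 2: (2 − 1)^2 = 1, so (b − 2)^2 = 23409/1 = 23409.
Taking the square root (with b > 2): b − 2 = 153, so b = 155.
Check: U(155, 2) = 23409.

b = 155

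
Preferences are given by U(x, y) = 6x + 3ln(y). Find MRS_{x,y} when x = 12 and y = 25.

MU_x = 6, MU_y = 3/y.
MRS = 6 ÷ (3/y).
At (12, 25): MRS = 50.
The indifference curve has slope −50 at this bundle.

MRS = 50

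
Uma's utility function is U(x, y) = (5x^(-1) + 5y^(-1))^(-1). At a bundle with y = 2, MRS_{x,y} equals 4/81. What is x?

x = 9

For CES with ρ = -1, MRS = (y/x)^2.
Setting (2/x)^2 = 4/81 gives 2/x = 2/9 and x = 9.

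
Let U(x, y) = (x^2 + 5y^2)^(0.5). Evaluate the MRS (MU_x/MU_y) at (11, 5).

For CES with ρ = 2, MRS = (1/5)·(y/x)^(-1).
At (11, 5): MRS = 11/25.
So at (11, 5) the consumer would give up 11/25 units of y for one more unit of x.

MRS = 11/25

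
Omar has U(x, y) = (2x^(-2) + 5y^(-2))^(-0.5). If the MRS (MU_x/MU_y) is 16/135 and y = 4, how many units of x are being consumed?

x = 6

For CES with ρ = -2, MRS = (2/5)·(y/x)^3.
Setting (2/5)·(4/x)^3 = 16/135 gives (4/x)^3 = 8/27, so 4/x = 2/3 and x = 6.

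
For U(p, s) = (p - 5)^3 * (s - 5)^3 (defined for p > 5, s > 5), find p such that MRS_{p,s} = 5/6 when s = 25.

p = 29

MU_p = 3·(p−5)^2·(s−5)^3, MU_s = 3·(p−5)^3·(s−5)^2.
MRS = (s−5)/(p−5).
Substitute s = 25: MRS = 20/(p − 5). Setting this equal to 5/6 gives p − 5 = 20/(5/6) = 24, so p = 29.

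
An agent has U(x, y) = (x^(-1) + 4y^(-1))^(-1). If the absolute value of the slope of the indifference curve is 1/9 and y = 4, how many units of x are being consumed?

x = 6

For CES with ρ = -1, MRS = (1/4)·(y/x)^2.
Setting (1/4)·(4/x)^2 = 1/9 gives (4/x)^2 = 4/9, so 4/x = 2/3 and x = 6.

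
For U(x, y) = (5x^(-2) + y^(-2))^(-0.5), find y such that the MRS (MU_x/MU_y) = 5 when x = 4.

y = 4

For CES with ρ = -2, MRS = (5/1)·(y/x)^3.
Setting (5/1)·(y/4)^3 = 5 gives (y/4)^3 = 1, so y/4 = 1 and y = 4.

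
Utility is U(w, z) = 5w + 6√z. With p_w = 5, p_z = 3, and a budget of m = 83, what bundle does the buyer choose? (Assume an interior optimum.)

MU_w = 5, MU_z = 6/(2√z).
MRS = 5 ÷ (6/(2√z)).
Tangency: set MRS = p_w/p_z = 5/3.
MRS depends only on z: (5/3)·√z = 5/3 ⇒ √z = (5/3)/(5/3) = 1 ⇒ z* = 1.
From the budget, 5·w = 83 − 3·1 = 80, so w* = 16.

w* = 16, z* = 1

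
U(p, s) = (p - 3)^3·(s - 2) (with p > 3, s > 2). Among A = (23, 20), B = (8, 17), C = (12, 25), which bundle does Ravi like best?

Evaluate utility at each bundle:
U(A) = 144000.
U(B) = 1875.
U(C) = 16767.
Highest utility is A, so A ≻ C ≻ B.

Bundle A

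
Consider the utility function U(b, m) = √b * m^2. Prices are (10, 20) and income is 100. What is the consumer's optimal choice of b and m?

b* = 2, m* = 4

MU_b = 0.5·b^(-0.5)·m^2 and MU_m = 2·√b·m.
MRS = MU_b/MU_m = (0.25)·m/b.
Tangency: set MRS = p_b/p_m = 10/20 = 0.5.
So (0.25)·m/b = 0.5, i.e. m = 2·b.
Substitute into the budget 10·b + 20·m = 100: 50·b = 100, so b* = 2.
Then m* = 2·2 = 4.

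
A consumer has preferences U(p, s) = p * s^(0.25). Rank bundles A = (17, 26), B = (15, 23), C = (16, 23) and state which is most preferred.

Bundle A

Evaluate utility at each bundle:
U(A) = 38.388.
U(B) = 32.849.
U(C) = 35.039.
Highest utility is A, so A ≻ C ≻ B.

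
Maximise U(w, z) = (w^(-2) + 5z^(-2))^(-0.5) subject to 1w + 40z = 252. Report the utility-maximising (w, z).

w* = 12, z* = 6

For CES with ρ = -2, MRS = (1/5)·(z/w)^3.
Tangency: set MRS = p_w/p_z = 1/40.
So (z/w)^3 = 0.125; taking the cube root, z/w = 0.5, i.e. z = 0.5·w.
Substitute into the budget 1·w + 40·z = 252: 21·w = 252, so w* = 12 and z* = 0.5·12 = 6.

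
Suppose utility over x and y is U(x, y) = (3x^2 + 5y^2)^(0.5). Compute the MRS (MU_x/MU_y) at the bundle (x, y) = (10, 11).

For CES with ρ = 2, MRS = (3/5)·(y/x)^(-1).
At (10, 11): MRS = 6/11.
That is, one extra unit of x is worth 6/11 units of y at the margin.

MRS = 6/11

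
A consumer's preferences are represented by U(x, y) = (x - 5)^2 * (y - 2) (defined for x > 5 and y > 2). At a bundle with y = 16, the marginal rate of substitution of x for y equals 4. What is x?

MU_x = 2·(x−5)·(y−2), MU_y = (x−5)^2.
MRS = (2/1)·(y−2)/(x−5).
Substitute y = 16: MRS = 28/(x − 5). Setting this equal to 4 gives x − 5 = 28/4 = 7, so x = 12.

x = 12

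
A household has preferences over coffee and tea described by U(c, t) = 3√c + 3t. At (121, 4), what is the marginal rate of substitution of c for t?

MRS = 1/22

MU_c = 3/(2√c), MU_t = 3.
MRS = 3/(2√c) ÷ 3.
At (121, 4): MRS = 1/22.
That is, one extra unit of c is worth 1/22 units of t at the margin.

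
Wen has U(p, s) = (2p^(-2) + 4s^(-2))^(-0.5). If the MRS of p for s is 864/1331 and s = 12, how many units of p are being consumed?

p = 11

For CES with ρ = -2, MRS = (2/4)·(s/p)^3.
Setting (2/4)·(12/p)^3 = 864/1331 gives (12/p)^3 = 1728/1331, so 12/p = 12/11 and p = 11.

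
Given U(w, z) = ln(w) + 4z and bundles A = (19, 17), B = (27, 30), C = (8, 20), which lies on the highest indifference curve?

Bundle B

Evaluate utility at each bundle:
U(A) = 70.944.
U(B) = 123.296.
U(C) = 82.079.
Highest utility is B, so B ≻ C ≻ A.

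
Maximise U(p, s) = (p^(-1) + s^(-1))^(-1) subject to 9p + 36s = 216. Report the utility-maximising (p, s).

For CES with ρ = -1, MRS = (s/p)^2.
Tangency: set MRS = p_p/p_s = 9/36 = 0.25.
So (s/p)^2 = 0.25; taking the square root, s/p = 0.5, i.e. s = 0.5·p.
Substitute into the budget 9·p + 36·s = 216: 27·p = 216, so p* = 8 and s* = 0.5·8 = 4.

p* = 8, s* = 4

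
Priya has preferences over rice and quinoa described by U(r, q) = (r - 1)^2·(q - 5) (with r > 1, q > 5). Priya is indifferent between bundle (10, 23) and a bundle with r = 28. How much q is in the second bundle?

U(10, 23) = 1458.
Set U(28, q) = 1458 and solve.
With r = 28: (28 − 1)^2 = 729, so (q − 5) = 1458/729 = 2.
So q = 5 + 2 = 7.
Check: U(28, 7) = 1458.

q = 7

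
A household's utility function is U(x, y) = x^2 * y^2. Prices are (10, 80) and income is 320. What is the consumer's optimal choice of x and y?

x* = 16, y* = 2

MU_x = 2·x·y^2 and MU_y = 2·x^2·y.
MRS = MU_x/MU_y = y/x.
Tangency: set MRS = p_x/p_y = 10/80 = 0.125.
So y/x = 0.125, i.e. y = 0.125·x.
Substitute into the budget 10·x + 80·y = 320: 20·x = 320, so x* = 16.
Then y* = 0.125·16 = 2.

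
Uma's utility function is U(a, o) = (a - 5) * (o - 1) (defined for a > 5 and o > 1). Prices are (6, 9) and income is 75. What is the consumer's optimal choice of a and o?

a* = 8, o* = 3

MU_a = (o−1), MU_o = (a−5).
MRS = (o−1)/(a−5).
Tangency: set MRS = p_a/p_o = 6/9 = 2/3.
So (o − 1)/(a − 5) = 2/3, i.e. (o − 1) = (2/3)·(a − 5).
Rewrite the budget in excess-of-subsistence terms: 6·(a − 5) + 9·(o − 1) = 75 − 6·5 − 9·1 = 36.
Substituting, 12·(a − 5) = 36, so a − 5 = 3 and a* = 8.
Then o − 1 = (2/3)·3 = 2, so o* = 3.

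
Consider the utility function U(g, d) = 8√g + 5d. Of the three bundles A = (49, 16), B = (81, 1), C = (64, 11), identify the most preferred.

Bundle A

Evaluate utility at each bundle:
U(A) = 136.000.
U(B) = 77.000.
U(C) = 119.000.
Highest utility is A, so A ≻ C ≻ B.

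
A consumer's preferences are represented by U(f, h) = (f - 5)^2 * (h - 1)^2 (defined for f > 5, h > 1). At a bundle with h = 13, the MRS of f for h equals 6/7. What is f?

MU_f = 2·(f−5)·(h−1)^2, MU_h = 2·(f−5)^2·(h−1).
MRS = (h−1)/(f−5).
Substitute h = 13: MRS = 12/(f − 5). Setting this equal to 6/7 gives f − 5 = 12/(6/7) = 14, so f = 19.

f = 19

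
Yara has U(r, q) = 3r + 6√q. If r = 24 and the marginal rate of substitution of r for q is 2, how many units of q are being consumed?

q = 4

MU_r = 3, MU_q = 6/(2√q).
MRS = 3 ÷ (6/(2√q)).
MRS depends only on q: √q = 2 ⇒ √q = 2 ⇒ q = 4.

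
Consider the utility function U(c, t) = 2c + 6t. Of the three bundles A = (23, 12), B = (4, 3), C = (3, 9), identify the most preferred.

Evaluate utility at each bundle:
U(A) = 118.
U(B) = 26.
U(C) = 60.
Highest utility is A, so A ≻ C ≻ B.

Bundle A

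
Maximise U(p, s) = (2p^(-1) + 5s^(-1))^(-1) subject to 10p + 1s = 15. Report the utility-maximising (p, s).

p* = 1, s* = 5

For CES with ρ = -1, MRS = (2/5)·(s/p)^2.
Tangency: set MRS = p_p/p_s = 10/1 = 10.
So (s/p)^2 = 25; taking the square root, s/p = 5, i.e. s = 5·p.
Substitute into the budget 10·p + 1·s = 15: 15·p = 15, so p* = 1 and s* = 5·1 = 5.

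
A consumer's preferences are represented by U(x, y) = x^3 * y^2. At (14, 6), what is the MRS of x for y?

MRS = 9/14

MU_x = 3·x^2·y^2 and MU_y = 2·x^3·y.
MRS = MU_x/MU_y = (3/2)·y/x.
At (14, 6): MRS = 9/14.
That is, one extra unit of x is worth 9/14 units of y at the margin.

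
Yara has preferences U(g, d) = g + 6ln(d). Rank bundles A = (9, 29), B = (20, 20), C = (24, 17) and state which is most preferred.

Bundle C

Evaluate utility at each bundle:
U(A) = 29.204.
U(B) = 37.974.
U(C) = 40.999.
Highest utility is C, so C ≻ B ≻ A.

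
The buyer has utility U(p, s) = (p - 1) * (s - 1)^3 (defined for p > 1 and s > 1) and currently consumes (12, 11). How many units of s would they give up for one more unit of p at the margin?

MU_p = (s−1)^3, MU_s = 3·(p−1)·(s−1)^2.
MRS = (1/3)·(s−1)/(p−1).
At (12, 11): MRS = 10/33.
That is, one extra unit of p is worth 10/33 units of s at the margin.

MRS = 10/33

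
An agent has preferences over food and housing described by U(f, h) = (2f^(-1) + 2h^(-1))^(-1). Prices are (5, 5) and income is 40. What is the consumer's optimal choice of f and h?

f* = 4, h* = 4

For CES with ρ = -1, MRS = (h/f)^2.
Tangency: set MRS = p_f/p_h = 5/5 = 1.
So (h/f)^2 = 1; taking the square root, h/f = 1, i.e. h = f.
Substitute into the budget 5·f + 5·h = 40: 10·f = 40, so f* = 4 and h* = 4.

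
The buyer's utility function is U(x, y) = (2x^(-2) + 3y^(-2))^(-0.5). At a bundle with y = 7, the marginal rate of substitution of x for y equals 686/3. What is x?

For CES with ρ = -2, MRS = (2/3)·(y/x)^3.
Setting (2/3)·(7/x)^3 = 686/3 gives (7/x)^3 = 343, so 7/x = 7 and x = 1.

x = 1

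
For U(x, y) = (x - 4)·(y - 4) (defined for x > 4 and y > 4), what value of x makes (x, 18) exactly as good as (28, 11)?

x = 16

U(28, 11) = 168.
Set U(x, 18) = 168 and solve.
With y = 18: (18 − 4) = 14, so (x − 4) = 168/14 = 12.
So x = 4 + 12 = 16.
Check: U(16, 18) = 168.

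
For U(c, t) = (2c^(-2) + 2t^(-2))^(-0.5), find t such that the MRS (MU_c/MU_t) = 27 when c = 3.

For CES with ρ = -2, MRS = (t/c)^3.
Setting (t/3)^3 = 27 gives t/3 = 3 and t = 9.

t = 9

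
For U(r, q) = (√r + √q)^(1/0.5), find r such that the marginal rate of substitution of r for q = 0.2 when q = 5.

r = 125

For CES with ρ = 0.5, MRS = √(q/r).
Setting √(5/r) = 0.2 gives 5/r = 1/25 and r = 125.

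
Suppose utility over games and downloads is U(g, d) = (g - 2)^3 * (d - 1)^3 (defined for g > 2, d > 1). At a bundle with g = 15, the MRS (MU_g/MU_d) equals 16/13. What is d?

MU_g = 3·(g−2)^2·(d−1)^3, MU_d = 3·(g−2)^3·(d−1)^2.
MRS = (d−1)/(g−2).
Substitute g = 15: MRS = (d − 1)/13. Setting this equal to 16/13 gives d − 1 = (16/13)·13 = 16, so d = 17.

d = 17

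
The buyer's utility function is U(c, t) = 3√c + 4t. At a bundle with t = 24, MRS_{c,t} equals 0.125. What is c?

c = 9

MU_c = 3/(2√c), MU_t = 4.
MRS = 3/(2√c) ÷ 4.
MRS depends only on c: 0.375/√c = 0.125 ⇒ √c = 0.375/0.125 = 3 ⇒ c = 9.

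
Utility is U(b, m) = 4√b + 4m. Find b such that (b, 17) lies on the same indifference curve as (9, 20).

b = 36

U(9, 20) = 92.
Set U(b, 17) = 92 and solve.
With m = 17: 4√b = 92 − 4·17 = 24, so √b = 6 and b = 36.
Check: U(36, 17) = 92.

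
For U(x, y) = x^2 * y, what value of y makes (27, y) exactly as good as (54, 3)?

y = 12

U(54, 3) = 8748.
Set U(27, y) = 8748 and solve.
With x = 27: 27^2 = 729, so y = 8748/729 = 12.
Check: U(27, 12) = 8748.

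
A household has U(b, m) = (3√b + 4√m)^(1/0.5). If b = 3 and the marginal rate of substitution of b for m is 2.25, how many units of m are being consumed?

m = 27

For CES with ρ = 0.5, MRS = (3/4)·√(m/b).
Setting (3/4)·√(m/3) = 2.25 gives √(m/3) = 3, so m/3 = 9 and m = 27.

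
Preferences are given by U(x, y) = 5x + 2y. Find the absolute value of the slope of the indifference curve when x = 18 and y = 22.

MRS = 2.5

MU_x = 5, MU_y = 2, so MRS = 5/2 = 2.5 at every bundle.
At (18, 22): MRS = 2.5.
That is, one extra unit of x is worth 2.5 units of y at the margin.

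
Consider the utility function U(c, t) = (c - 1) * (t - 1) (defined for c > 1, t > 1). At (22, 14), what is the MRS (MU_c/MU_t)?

MU_c = (t−1), MU_t = (c−1).
MRS = (t−1)/(c−1).
At (22, 14): MRS = 13/21.
So at (22, 14) the consumer would give up 13/21 units of t for one more unit of c.

MRS = 13/21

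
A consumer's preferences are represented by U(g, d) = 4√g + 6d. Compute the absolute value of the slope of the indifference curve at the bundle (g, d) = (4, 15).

MRS = 1/6

MU_g = 4/(2√g), MU_d = 6.
MRS = 4/(2√g) ÷ 6.
At (4, 15): MRS = 1/6.
The indifference curve has slope −1/6 at this bundle.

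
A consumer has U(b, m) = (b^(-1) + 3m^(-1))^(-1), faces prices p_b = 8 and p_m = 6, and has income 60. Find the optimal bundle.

For CES with ρ = -1, MRS = (1/3)·(m/b)^2.
Tangency: set MRS = p_b/p_m = 8/6 = 4/3.
So (m/b)^2 = 4; taking the square root, m/b = 2, i.e. m = 2·b.
Substitute into the budget 8·b + 6·m = 60: 20·b = 60, so b* = 3 and m* = 2·3 = 6.

b* = 3, m* = 6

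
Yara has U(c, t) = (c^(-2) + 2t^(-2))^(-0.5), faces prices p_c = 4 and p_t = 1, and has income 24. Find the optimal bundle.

For CES with ρ = -2, MRS = (1/2)·(t/c)^3.
Tangency: set MRS = p_c/p_t = 4/1 = 4.
So (t/c)^3 = 8; taking the cube root, t/c = 2, i.e. t = 2·c.
Substitute into the budget 4·c + 1·t = 24: 6·c = 24, so c* = 4 and t* = 2·4 = 8.

c* = 4, t* = 8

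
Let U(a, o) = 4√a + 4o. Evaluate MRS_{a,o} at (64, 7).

MU_a = 4/(2√a), MU_o = 4.
MRS = 4/(2√a) ÷ 4.
At (64, 7): MRS = 1/16.
That is, one extra unit of a is worth 1/16 units of o at the margin.

MRS = 1/16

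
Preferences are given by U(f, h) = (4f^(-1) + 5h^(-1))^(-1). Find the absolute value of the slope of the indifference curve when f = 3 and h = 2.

MRS = 16/45

For CES with ρ = -1, MRS = (4/5)·(h/f)^2.
At (3, 2): MRS = 16/45.
That is, one extra unit of f is worth 16/45 units of h at the margin.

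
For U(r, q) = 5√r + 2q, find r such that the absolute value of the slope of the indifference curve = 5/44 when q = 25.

r = 121

MU_r = 5/(2√r), MU_q = 2.
MRS = 5/(2√r) ÷ 2.
MRS depends only on r: 1.25/√r = 5/44 ⇒ √r = 1.25/(5/44) = 11 ⇒ r = 121.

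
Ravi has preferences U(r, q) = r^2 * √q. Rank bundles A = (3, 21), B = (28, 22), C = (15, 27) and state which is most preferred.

Evaluate utility at each bundle:
U(A) = 41.243.
U(B) = 3677.286.
U(C) = 1169.134.
Highest utility is B, so B ≻ C ≻ A.

Bundle B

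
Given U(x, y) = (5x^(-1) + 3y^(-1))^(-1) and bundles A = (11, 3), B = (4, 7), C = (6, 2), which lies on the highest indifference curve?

Bundle A

Evaluate utility at each bundle:
U(A) = 0.688.
U(B) = 0.596.
U(C) = 0.429.
Highest utility is A, so A ≻ B ≻ C.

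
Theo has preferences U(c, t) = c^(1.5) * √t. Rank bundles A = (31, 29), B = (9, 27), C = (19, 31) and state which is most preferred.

Bundle A

Evaluate utility at each bundle:
U(A) = 929.483.
U(B) = 140.296.
U(C) = 461.117.
Highest utility is A, so A ≻ C ≻ B.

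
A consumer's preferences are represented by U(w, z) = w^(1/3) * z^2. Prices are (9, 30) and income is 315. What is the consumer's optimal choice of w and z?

MU_w = 1/3·w^(-2/3)·z^2 and MU_z = 2·w^(1/3)·z.
MRS = MU_w/MU_z = (1/6)·z/w.
Tangency: set MRS = p_w/p_z = 9/30 = 0.3.
So (1/6)·z/w = 0.3, i.e. z = 1.8·w.
Substitute into the budget 9·w + 30·z = 315: 63·w = 315, so w* = 5.
Then z* = 1.8·5 = 9.

w* = 5, z* = 9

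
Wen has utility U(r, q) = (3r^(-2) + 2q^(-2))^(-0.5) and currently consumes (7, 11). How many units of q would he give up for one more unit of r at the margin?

MRS = 3993/686

For CES with ρ = -2, MRS = (3/2)·(q/r)^3.
At (7, 11): MRS = 3993/686.
So at (7, 11) the consumer would give up 3993/686 units of q for one more unit of r.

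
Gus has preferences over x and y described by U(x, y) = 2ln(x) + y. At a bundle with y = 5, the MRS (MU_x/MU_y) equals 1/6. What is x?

MU_x = 2/x, MU_y = 1.
MRS = 2/x ÷ 1.
MRS depends only on x: 2/x = 1/6 ⇒ x = 2/(1/6) = 12.

x = 12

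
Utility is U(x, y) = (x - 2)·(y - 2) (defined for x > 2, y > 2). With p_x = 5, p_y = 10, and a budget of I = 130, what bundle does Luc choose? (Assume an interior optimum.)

x* = 12, y* = 7

MU_x = (y−2), MU_y = (x−2).
MRS = (y−2)/(x−2).
Tangency: set MRS = p_x/p_y = 5/10 = 0.5.
So (y − 2)/(x − 2) = 0.5, i.e. (y − 2) = 0.5·(x − 2).
Rewrite the budget in excess-of-subsistence terms: 5·(x − 2) + 10·(y − 2) = 130 − 5·2 − 10·2 = 100.
Substituting, 10·(x − 2) = 100, so x − 2 = 10 and x* = 12.
Then y − 2 = 0.5·10 = 5, so y* = 7.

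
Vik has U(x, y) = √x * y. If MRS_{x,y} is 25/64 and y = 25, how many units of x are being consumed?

MU_x = 0.5·x^(-0.5)·y and MU_y = √x.
MRS = MU_x/MU_y = (0.5)·y/x.
Substitute y = 25: MRS = 12.5/x. Setting 12.5/x = 25/64 gives x = 12.5/(25/64) = 32.

x = 32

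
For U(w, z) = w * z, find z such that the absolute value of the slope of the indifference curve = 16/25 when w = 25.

z = 16

MU_w = z and MU_z = w.
MRS = MU_w/MU_z = z/w.
Substitute w = 25: MRS = z/25. Setting z/25 = 16/25 gives z = (16/25)·25 = 16.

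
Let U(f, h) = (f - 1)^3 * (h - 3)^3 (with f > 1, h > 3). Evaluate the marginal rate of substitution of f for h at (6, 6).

MRS = 0.6

MU_f = 3·(f−1)^2·(h−3)^3, MU_h = 3·(f−1)^3·(h−3)^2.
MRS = (h−3)/(f−1).
At (6, 6): MRS = 0.6.
The indifference curve has slope −0.6 at this bundle.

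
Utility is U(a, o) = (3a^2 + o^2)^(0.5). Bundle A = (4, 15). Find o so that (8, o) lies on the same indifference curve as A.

U depends on (a, o) only through S = 3a^2 + o^2, so equal utility means equal S. At (4, 15): S = 273.
With a = 8: 3·8^2 = 192, so o^2 = 273 − 192 = 81.
Hence o = √81 = 9.
Check: U(8, 9) = 16.5227.

o = 9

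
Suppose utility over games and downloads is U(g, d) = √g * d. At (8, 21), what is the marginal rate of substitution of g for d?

MU_g = 0.5·g^(-0.5)·d and MU_d = √g.
MRS = MU_g/MU_d = (0.5)·d/g.
At (8, 21): MRS = 21/16.
The indifference curve has slope −21/16 at this bundle.

MRS = 21/16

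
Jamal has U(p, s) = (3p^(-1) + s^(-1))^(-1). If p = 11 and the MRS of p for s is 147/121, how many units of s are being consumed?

For CES with ρ = -1, MRS = (3/1)·(s/p)^2.
Setting (3/1)·(s/11)^2 = 147/121 gives (s/11)^2 = 49/121, so s/11 = 7/11 and s = 7.

s = 7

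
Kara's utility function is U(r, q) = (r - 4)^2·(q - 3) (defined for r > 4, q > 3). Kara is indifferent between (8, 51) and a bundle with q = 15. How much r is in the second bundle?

r = 12

U(8, 51) = 768.
Set U(r, 15) = 768 and solve.
With q = 15: (15 − 3) = 12, so (r − 4)^2 = 768/12 = 64.
Taking the square root (with r > 4): r − 4 = 8, so r = 12.
Check: U(12, 15) = 768.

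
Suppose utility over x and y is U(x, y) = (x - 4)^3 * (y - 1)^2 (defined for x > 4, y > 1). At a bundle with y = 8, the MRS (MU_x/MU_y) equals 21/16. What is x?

MU_x = 3·(x−4)^2·(y−1)^2, MU_y = 2·(x−4)^3·(y−1).
MRS = (3/2)·(y−1)/(x−4).
Substitute y = 8: MRS = 10.5/(x − 4). Setting this equal to 21/16 gives x − 4 = 10.5/(21/16) = 8, so x = 12.

x = 12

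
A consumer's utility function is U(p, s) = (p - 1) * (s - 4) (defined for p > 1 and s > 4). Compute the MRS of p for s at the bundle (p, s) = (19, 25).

MU_p = (s−4), MU_s = (p−1).
MRS = (s−4)/(p−1).
At (19, 25): MRS = 7/6.
That is, one extra unit of p is worth 7/6 units of s at the margin.

MRS = 7/6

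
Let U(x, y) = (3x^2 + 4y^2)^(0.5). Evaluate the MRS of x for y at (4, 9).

MRS = 1/3

For CES with ρ = 2, MRS = (3/4)·(y/x)^(-1).
At (4, 9): MRS = 1/3.
The indifference curve has slope −1/3 at this bundle.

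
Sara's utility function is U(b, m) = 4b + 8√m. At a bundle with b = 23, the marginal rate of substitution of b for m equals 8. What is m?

MU_b = 4, MU_m = 8/(2√m).
MRS = 4 ÷ (8/(2√m)).
MRS depends only on m: √m = 8 ⇒ √m = 8 ⇒ m = 64.

m = 64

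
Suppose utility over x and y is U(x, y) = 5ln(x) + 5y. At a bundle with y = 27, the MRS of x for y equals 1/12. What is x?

MU_x = 5/x, MU_y = 5.
MRS = 5/x ÷ 5.
MRS depends only on x: 1/x = 1/12 ⇒ x = 1/(1/12) = 12.

x = 12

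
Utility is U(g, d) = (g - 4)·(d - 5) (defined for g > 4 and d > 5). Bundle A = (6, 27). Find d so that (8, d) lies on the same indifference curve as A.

U(6, 27) = 44.
Set U(8, d) = 44 and solve.
With g = 8: (8 − 4) = 4, so (d − 5) = 44/4 = 11.
So d = 5 + 11 = 16.
Check: U(8, 16) = 44.

d = 16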